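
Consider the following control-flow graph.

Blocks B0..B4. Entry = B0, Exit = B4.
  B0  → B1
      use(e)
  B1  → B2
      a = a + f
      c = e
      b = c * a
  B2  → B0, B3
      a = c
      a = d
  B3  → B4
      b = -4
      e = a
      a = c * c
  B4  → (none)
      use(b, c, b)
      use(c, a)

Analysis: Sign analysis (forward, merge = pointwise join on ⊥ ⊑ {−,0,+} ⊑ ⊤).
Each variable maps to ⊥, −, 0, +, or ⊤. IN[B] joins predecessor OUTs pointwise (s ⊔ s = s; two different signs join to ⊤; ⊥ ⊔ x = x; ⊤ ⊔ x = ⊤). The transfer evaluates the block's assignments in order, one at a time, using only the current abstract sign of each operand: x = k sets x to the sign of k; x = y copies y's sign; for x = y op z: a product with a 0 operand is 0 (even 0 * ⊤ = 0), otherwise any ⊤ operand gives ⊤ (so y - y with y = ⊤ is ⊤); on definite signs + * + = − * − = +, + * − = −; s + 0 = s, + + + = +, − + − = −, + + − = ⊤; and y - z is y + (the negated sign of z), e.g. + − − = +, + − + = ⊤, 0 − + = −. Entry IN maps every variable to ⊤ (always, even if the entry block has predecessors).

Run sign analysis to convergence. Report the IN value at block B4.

Per-block solution:
  B0:  IN=(all ⊤)  OUT=(all ⊤)
  B1:  IN=(all ⊤)  OUT=(all ⊤)
  B2:  IN=(all ⊤)  OUT=(all ⊤)
  B3:  IN=(all ⊤)  OUT={b:-; rest ⊤}
  B4:  IN={b:-; rest ⊤}  OUT={b:-; rest ⊤}

Merge at B4: IN[B4] = OUT[B3] = {a: ⊤, b: -, c: ⊤, d: ⊤, e: ⊤, f: ⊤}

Answer: {a: ⊤, b: -, c: ⊤, d: ⊤, e: ⊤, f: ⊤}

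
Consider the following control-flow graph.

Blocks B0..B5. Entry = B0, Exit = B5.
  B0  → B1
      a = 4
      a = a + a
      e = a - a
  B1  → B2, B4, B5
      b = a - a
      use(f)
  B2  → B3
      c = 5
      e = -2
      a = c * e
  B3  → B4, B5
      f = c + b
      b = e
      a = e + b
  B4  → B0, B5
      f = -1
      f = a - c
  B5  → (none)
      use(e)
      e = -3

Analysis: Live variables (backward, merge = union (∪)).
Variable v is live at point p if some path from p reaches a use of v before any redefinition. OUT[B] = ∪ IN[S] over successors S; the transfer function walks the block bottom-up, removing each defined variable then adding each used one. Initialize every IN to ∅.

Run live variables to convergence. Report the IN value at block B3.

Answer: {b, c, e}

Trace:
Per-block solution:
  B0:  IN={c, f}  OUT={a, c, e, f}
  B1:  IN={a, c, e, f}  OUT={a, b, c, e}
  B2:  IN={b}  OUT={b, c, e}
  B3:  IN={b, c, e}  OUT={a, c, e}
  B4:  IN={a, c, e}  OUT={c, e, f}
  B5:  IN={e}  OUT={}

Merge at B3: OUT[B3] = IN[B4] ⊔ IN[B5] = {a, c, e}
Applying B3's transfer function to that OUT value gives IN[B3] (row B3 above).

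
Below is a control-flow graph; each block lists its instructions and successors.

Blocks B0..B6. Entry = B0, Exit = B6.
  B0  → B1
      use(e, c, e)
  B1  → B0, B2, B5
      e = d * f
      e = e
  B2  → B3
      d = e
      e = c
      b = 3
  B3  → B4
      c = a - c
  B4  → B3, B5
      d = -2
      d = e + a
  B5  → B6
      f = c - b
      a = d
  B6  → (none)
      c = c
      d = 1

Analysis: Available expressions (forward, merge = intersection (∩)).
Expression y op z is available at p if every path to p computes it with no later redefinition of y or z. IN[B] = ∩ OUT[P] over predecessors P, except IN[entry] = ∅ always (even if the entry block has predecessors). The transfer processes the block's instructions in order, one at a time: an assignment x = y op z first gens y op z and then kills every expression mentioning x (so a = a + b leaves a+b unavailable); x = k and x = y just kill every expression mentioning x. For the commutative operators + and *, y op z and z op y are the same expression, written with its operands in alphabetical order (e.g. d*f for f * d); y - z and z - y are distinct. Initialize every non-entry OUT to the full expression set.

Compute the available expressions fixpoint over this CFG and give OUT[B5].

Fixpoint table:
  B0:  IN={}  OUT={}
  B1:  IN={}  OUT={d*f}
  B2:  IN={d*f}  OUT={}
  B3:  IN={}  OUT={}
  B4:  IN={}  OUT={a+e}
  B5:  IN={}  OUT={c-b}
  B6:  IN={c-b}  OUT={}

Merge at B5: IN[B5] = OUT[B1] ∩ OUT[B4] = {}
Applying B5's transfer function to that IN value gives OUT[B5] (row B5 above).

Answer: {c-b}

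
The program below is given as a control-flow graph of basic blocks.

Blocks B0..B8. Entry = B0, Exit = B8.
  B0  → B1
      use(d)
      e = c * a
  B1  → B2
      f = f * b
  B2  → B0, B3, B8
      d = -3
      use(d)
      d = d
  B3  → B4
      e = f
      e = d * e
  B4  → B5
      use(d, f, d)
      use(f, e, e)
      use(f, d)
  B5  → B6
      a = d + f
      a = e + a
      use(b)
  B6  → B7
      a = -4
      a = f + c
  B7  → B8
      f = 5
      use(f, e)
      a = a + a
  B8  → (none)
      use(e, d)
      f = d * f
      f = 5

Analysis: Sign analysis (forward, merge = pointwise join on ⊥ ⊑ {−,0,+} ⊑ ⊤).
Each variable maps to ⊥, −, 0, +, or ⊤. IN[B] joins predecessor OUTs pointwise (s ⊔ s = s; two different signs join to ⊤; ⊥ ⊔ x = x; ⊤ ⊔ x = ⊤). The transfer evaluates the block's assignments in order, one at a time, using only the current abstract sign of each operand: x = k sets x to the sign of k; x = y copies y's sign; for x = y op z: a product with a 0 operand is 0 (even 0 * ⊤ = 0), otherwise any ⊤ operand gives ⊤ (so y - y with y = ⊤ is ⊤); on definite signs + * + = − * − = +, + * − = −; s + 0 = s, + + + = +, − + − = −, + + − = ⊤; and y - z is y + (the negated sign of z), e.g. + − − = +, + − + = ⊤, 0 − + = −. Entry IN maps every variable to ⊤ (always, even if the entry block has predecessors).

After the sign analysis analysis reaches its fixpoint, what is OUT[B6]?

Answer: {a: ⊤, b: ⊤, c: ⊤, d: -, e: ⊤, f: ⊤}

Working:
Converged values:
  B0:  IN=(all ⊤)  OUT=(all ⊤)
  B1:  IN=(all ⊤)  OUT=(all ⊤)
  B2:  IN=(all ⊤)  OUT={d:-; rest ⊤}
  B3:  IN={d:-; rest ⊤}  OUT={d:-; rest ⊤}
  B4:  IN={d:-; rest ⊤}  OUT={d:-; rest ⊤}
  B5:  IN={d:-; rest ⊤}  OUT={d:-; rest ⊤}
  B6:  IN={d:-; rest ⊤}  OUT={d:-; rest ⊤}
  B7:  IN={d:-; rest ⊤}  OUT={d:-, f:+; rest ⊤}
  B8:  IN={d:-; rest ⊤}  OUT={d:-, f:+; rest ⊤}

Merge at B6: IN[B6] = OUT[B5] = {a: ⊤, b: ⊤, c: ⊤, d: -, e: ⊤, f: ⊤}
Applying B6's transfer function to that IN value gives OUT[B6] (row B6 above).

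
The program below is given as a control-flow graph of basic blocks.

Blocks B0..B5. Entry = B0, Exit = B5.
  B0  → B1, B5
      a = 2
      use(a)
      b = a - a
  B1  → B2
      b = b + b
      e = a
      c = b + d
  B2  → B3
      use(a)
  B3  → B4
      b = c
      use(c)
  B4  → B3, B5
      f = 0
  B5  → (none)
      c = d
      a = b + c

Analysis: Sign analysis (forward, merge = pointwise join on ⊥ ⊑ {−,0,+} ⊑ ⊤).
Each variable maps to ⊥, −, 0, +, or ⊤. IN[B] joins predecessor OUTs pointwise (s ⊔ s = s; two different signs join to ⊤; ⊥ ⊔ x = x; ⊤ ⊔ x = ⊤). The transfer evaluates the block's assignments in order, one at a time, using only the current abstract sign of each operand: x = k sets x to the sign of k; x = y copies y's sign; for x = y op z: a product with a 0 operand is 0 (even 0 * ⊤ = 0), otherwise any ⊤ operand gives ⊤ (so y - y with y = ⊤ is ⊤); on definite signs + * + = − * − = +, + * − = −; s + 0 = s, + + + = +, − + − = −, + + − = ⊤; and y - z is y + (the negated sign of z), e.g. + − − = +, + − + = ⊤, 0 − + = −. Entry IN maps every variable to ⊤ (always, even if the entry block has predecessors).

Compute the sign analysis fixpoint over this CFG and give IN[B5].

Per-block solution:
  B0:  IN=(all ⊤)  OUT={a:+; rest ⊤}
  B1:  IN={a:+; rest ⊤}  OUT={a:+, e:+; rest ⊤}
  B2:  IN={a:+, e:+; rest ⊤}  OUT={a:+, e:+; rest ⊤}
  B3:  IN={a:+, e:+; rest ⊤}  OUT={a:+, e:+; rest ⊤}
  B4:  IN={a:+, e:+; rest ⊤}  OUT={a:+, e:+, f:0; rest ⊤}
  B5:  IN={a:+; rest ⊤}  OUT=(all ⊤)

Merge at B5: IN[B5] = OUT[B0] ⊔ OUT[B4] = {a: +, b: ⊤, c: ⊤, d: ⊤, e: ⊤, f: ⊤}

Answer: {a: +, b: ⊤, c: ⊤, d: ⊤, e: ⊤, f: ⊤}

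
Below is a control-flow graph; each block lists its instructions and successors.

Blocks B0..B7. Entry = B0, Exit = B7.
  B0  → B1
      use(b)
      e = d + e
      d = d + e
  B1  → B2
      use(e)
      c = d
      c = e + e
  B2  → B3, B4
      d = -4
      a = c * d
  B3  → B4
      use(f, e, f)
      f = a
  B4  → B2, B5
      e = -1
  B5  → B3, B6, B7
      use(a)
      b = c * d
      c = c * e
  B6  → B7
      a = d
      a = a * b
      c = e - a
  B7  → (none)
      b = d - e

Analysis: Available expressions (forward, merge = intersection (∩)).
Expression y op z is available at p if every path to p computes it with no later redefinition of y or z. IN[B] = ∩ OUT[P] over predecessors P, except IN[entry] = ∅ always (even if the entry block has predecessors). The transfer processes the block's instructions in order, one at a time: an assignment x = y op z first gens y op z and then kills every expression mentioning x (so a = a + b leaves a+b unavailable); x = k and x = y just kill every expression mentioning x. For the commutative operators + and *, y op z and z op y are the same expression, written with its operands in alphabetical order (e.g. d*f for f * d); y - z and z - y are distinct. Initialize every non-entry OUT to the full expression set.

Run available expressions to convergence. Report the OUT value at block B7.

Answer: {d-e}

Derivation:
Per-block solution:
  B0: | IN={} | OUT={}
  B1: | IN={} | OUT={e+e}
  B2: | IN={} | OUT={c*d}
  B3: | IN={} | OUT={}
  B4: | IN={} | OUT={}
  B5: | IN={} | OUT={}
  B6: | IN={} | OUT={e-a}
  B7: | IN={} | OUT={d-e}

Merge at B7: IN[B7] = OUT[B5] ∩ OUT[B6] = {}
Applying B7's transfer function to that IN value gives OUT[B7] (row B7 above).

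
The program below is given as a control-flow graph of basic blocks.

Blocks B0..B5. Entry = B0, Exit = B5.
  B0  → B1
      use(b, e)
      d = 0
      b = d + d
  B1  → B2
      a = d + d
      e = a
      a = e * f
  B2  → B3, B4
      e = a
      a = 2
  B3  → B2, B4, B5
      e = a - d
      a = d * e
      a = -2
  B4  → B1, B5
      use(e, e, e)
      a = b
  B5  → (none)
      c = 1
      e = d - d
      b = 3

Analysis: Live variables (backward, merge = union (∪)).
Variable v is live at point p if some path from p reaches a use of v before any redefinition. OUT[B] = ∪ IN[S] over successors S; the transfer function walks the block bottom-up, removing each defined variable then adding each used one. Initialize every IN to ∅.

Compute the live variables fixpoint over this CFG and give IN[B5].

Answer: {d}

Trace:
Fixpoint table:
  B0:   IN={b, e, f}   OUT={b, d, f}
  B1:   IN={b, d, f}   OUT={a, b, d, f}
  B2:   IN={a, b, d, f}   OUT={a, b, d, e, f}
  B3:   IN={a, b, d, f}   OUT={a, b, d, e, f}
  B4:   IN={b, d, e, f}   OUT={b, d, f}
  B5:   IN={d}   OUT={}

B5 is the boundary node: OUT[B5] = {}
Applying B5's transfer function to that OUT value gives IN[B5] (row B5 above).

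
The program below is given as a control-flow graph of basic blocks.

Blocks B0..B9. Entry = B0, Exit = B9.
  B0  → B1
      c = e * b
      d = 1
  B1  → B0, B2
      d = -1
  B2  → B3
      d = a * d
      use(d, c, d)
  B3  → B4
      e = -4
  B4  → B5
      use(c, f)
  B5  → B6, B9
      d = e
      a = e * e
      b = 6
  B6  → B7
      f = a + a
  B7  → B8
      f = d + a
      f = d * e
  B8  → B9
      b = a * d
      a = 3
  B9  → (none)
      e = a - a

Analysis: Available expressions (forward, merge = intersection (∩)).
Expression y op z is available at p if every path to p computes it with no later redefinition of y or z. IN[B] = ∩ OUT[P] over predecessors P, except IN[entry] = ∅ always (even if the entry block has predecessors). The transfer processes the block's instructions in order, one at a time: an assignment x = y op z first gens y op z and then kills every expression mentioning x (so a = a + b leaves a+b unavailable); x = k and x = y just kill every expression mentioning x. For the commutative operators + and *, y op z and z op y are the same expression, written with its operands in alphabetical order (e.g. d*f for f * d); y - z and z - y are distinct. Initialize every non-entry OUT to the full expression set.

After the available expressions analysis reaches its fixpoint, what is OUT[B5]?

Fixpoint table:
  B0:   IN={}   OUT={b*e}
  B1:   IN={b*e}   OUT={b*e}
  B2:   IN={b*e}   OUT={b*e}
  B3:   IN={b*e}   OUT={}
  B4:   IN={}   OUT={}
  B5:   IN={}   OUT={e*e}
  B6:   IN={e*e}   OUT={a+a, e*e}
  B7:   IN={a+a, e*e}   OUT={a+a, a+d, d*e, e*e}
  B8:   IN={a+a, a+d, d*e, e*e}   OUT={d*e, e*e}
  B9:   IN={e*e}   OUT={a-a}

Merge at B5: IN[B5] = OUT[B4] = {}
Applying B5's transfer function to that IN value gives OUT[B5] (row B5 above).

Answer: {e*e}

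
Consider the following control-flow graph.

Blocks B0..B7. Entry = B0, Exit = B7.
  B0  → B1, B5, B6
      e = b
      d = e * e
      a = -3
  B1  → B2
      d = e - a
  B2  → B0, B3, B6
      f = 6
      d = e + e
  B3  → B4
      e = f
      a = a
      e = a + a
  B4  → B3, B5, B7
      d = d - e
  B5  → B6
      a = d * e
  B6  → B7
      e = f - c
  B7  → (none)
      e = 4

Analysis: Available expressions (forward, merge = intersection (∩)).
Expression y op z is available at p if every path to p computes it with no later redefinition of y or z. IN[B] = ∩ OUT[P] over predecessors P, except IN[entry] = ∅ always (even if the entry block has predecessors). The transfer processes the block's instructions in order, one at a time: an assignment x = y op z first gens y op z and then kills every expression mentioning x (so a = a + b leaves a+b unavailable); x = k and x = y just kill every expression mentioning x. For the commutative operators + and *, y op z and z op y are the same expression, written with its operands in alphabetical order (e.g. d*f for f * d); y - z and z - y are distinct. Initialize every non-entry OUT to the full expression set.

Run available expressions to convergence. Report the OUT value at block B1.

Answer: {e*e, e-a}

Trace:
Fixpoint table:
  B0:  IN={}  OUT={e*e}
  B1:  IN={e*e}  OUT={e*e, e-a}
  B2:  IN={e*e, e-a}  OUT={e*e, e+e, e-a}
  B3:  IN={}  OUT={a+a}
  B4:  IN={a+a}  OUT={a+a}
  B5:  IN={}  OUT={d*e}
  B6:  IN={}  OUT={f-c}
  B7:  IN={}  OUT={}

Merge at B1: IN[B1] = OUT[B0] = {e*e}
Applying B1's transfer function to that IN value gives OUT[B1] (row B1 above).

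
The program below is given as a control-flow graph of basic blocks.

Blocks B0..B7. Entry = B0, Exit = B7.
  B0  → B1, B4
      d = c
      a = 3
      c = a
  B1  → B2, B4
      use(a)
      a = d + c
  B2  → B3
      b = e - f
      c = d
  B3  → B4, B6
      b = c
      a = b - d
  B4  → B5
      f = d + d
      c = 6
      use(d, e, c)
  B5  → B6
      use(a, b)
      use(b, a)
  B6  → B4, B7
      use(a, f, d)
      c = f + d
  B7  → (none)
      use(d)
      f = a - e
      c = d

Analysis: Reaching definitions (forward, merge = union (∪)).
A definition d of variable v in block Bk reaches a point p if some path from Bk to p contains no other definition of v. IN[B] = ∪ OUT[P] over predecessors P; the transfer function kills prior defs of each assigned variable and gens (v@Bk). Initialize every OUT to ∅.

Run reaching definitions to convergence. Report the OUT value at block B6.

Fixpoint table:
  B0:   IN={}   OUT={a@B0, c@B0, d@B0}
  B1:   IN={a@B0, c@B0, d@B0}   OUT={a@B1, c@B0, d@B0}
  B2:   IN={a@B1, c@B0, d@B0}   OUT={a@B1, b@B2, c@B2, d@B0}
  B3:   IN={a@B1, b@B2, c@B2, d@B0}   OUT={a@B3, b@B3, c@B2, d@B0}
  B4:   IN={a@B0, a@B1, a@B3, b@B3, c@B0, c@B2, c@B6, d@B0, f@B4}   OUT={a@B0, a@B1, a@B3, b@B3, c@B4, d@B0, f@B4}
  B5:   IN={a@B0, a@B1, a@B3, b@B3, c@B4, d@B0, f@B4}   OUT={a@B0, a@B1, a@B3, b@B3, c@B4, d@B0, f@B4}
  B6:   IN={a@B0, a@B1, a@B3, b@B3, c@B2, c@B4, d@B0, f@B4}   OUT={a@B0, a@B1, a@B3, b@B3, c@B6, d@B0, f@B4}
  B7:   IN={a@B0, a@B1, a@B3, b@B3, c@B6, d@B0, f@B4}   OUT={a@B0, a@B1, a@B3, b@B3, c@B7, d@B0, f@B7}

Merge at B6: IN[B6] = OUT[B3] ⊔ OUT[B5] = {a@B0, a@B1, a@B3, b@B3, c@B2, c@B4, d@B0, f@B4}
Applying B6's transfer function to that IN value gives OUT[B6] (row B6 above).

Answer: {a@B0, a@B1, a@B3, b@B3, c@B6, d@B0, f@B4}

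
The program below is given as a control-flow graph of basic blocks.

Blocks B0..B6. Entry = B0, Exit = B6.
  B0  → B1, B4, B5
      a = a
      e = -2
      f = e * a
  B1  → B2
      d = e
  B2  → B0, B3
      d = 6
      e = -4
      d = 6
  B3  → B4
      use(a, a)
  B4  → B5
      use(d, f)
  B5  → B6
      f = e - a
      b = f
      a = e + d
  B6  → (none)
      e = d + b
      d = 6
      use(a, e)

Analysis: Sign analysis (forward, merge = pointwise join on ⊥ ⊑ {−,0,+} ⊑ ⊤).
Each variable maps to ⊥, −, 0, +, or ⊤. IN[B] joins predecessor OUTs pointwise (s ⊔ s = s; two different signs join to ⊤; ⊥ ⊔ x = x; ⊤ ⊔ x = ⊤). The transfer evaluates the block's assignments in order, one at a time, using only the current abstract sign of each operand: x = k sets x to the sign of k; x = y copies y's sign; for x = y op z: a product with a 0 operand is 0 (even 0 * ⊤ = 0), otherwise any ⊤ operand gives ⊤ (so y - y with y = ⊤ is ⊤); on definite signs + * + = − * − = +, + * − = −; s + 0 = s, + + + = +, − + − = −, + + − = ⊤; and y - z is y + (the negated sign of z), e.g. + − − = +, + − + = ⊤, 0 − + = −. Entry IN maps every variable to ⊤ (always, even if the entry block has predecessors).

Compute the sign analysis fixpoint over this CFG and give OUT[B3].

Fixpoint table:
  B0:  IN=(all ⊤)  OUT={e:-; rest ⊤}
  B1:  IN={e:-; rest ⊤}  OUT={d:-, e:-; rest ⊤}
  B2:  IN={d:-, e:-; rest ⊤}  OUT={d:+, e:-; rest ⊤}
  B3:  IN={d:+, e:-; rest ⊤}  OUT={d:+, e:-; rest ⊤}
  B4:  IN={e:-; rest ⊤}  OUT={e:-; rest ⊤}
  B5:  IN={e:-; rest ⊤}  OUT={e:-; rest ⊤}
  B6:  IN={e:-; rest ⊤}  OUT={d:+; rest ⊤}

Merge at B3: IN[B3] = OUT[B2] = {a: ⊤, b: ⊤, c: ⊤, d: +, e: -, f: ⊤}
Applying B3's transfer function to that IN value gives OUT[B3] (row B3 above).

Answer: {a: ⊤, b: ⊤, c: ⊤, d: +, e: -, f: ⊤}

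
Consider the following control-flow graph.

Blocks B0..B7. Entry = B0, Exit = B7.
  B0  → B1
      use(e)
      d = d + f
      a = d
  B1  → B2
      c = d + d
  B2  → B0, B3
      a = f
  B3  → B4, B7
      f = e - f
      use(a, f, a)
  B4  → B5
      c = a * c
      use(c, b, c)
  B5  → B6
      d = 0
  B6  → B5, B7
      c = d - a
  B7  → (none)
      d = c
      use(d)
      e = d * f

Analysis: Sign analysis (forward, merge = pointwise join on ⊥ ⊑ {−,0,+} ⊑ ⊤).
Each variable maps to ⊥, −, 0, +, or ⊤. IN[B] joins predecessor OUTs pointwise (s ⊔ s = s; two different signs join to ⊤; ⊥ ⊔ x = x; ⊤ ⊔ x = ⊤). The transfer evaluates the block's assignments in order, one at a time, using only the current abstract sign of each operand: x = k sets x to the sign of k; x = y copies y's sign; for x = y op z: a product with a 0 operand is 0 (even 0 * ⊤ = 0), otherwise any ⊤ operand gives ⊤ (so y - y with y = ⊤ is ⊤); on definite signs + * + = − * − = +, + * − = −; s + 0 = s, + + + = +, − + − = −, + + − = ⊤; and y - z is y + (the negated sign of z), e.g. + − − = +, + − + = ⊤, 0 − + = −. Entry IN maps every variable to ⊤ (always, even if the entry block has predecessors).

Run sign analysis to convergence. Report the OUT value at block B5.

Converged values:
  B0:   IN=(all ⊤)   OUT=(all ⊤)
  B1:   IN=(all ⊤)   OUT=(all ⊤)
  B2:   IN=(all ⊤)   OUT=(all ⊤)
  B3:   IN=(all ⊤)   OUT=(all ⊤)
  B4:   IN=(all ⊤)   OUT=(all ⊤)
  B5:   IN=(all ⊤)   OUT={d:0; rest ⊤}
  B6:   IN={d:0; rest ⊤}   OUT={d:0; rest ⊤}
  B7:   IN=(all ⊤)   OUT=(all ⊤)

Merge at B5: IN[B5] = OUT[B4] ⊔ OUT[B6] = {a: ⊤, b: ⊤, c: ⊤, d: ⊤, e: ⊤, f: ⊤}
Applying B5's transfer function to that IN value gives OUT[B5] (row B5 above).

Answer: {a: ⊤, b: ⊤, c: ⊤, d: 0, e: ⊤, f: ⊤}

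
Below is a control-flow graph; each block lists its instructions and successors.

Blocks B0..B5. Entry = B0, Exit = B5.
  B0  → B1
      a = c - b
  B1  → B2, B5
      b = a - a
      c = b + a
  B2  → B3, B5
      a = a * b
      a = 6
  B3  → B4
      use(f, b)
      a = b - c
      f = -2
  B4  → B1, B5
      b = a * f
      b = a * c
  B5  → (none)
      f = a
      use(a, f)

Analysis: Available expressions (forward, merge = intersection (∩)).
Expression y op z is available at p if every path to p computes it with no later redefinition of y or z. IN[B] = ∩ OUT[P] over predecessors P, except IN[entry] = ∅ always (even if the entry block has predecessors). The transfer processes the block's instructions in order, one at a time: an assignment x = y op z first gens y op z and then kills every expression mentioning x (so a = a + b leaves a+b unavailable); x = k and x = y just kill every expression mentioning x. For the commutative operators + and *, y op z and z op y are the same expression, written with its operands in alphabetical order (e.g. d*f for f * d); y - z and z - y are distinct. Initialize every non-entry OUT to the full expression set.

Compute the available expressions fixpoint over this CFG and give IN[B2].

Answer: {a+b, a-a}

Trace:
Converged values:
  B0:  IN={}  OUT={c-b}
  B1:  IN={}  OUT={a+b, a-a}
  B2:  IN={a+b, a-a}  OUT={}
  B3:  IN={}  OUT={b-c}
  B4:  IN={b-c}  OUT={a*c, a*f}
  B5:  IN={}  OUT={}

Merge at B2: IN[B2] = OUT[B1] = {a+b, a-a}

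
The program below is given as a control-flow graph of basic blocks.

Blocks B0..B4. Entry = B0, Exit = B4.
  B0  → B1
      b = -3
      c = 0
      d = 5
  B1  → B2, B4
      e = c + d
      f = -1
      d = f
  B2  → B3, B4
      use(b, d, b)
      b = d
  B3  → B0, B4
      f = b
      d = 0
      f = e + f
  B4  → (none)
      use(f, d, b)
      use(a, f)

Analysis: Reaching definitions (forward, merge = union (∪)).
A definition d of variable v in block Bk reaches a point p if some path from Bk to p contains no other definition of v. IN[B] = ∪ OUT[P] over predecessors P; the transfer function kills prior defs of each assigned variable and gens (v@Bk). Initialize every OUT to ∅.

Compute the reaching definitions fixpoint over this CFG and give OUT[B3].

Converged values:
  B0:  IN={b@B2, c@B0, d@B3, e@B1, f@B3}  OUT={b@B0, c@B0, d@B0, e@B1, f@B3}
  B1:  IN={b@B0, c@B0, d@B0, e@B1, f@B3}  OUT={b@B0, c@B0, d@B1, e@B1, f@B1}
  B2:  IN={b@B0, c@B0, d@B1, e@B1, f@B1}  OUT={b@B2, c@B0, d@B1, e@B1, f@B1}
  B3:  IN={b@B2, c@B0, d@B1, e@B1, f@B1}  OUT={b@B2, c@B0, d@B3, e@B1, f@B3}
  B4:  IN={b@B0, b@B2, c@B0, d@B1, d@B3, e@B1, f@B1, f@B3}  OUT={b@B0, b@B2, c@B0, d@B1, d@B3, e@B1, f@B1, f@B3}

Merge at B3: IN[B3] = OUT[B2] = {b@B2, c@B0, d@B1, e@B1, f@B1}
Applying B3's transfer function to that IN value gives OUT[B3] (row B3 above).

Answer: {b@B2, c@B0, d@B3, e@B1, f@B3}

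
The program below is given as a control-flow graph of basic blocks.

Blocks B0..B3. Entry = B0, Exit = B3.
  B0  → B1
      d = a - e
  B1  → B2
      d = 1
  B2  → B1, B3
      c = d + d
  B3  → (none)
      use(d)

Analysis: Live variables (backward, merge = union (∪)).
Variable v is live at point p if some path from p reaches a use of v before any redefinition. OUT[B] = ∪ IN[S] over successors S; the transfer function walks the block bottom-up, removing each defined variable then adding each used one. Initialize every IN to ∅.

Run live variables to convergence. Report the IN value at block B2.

Converged values:
  B0: | IN={a, e} | OUT={}
  B1: | IN={} | OUT={d}
  B2: | IN={d} | OUT={d}
  B3: | IN={d} | OUT={}

Merge at B2: OUT[B2] = IN[B1] ⊔ IN[B3] = {d}
Applying B2's transfer function to that OUT value gives IN[B2] (row B2 above).

Answer: {d}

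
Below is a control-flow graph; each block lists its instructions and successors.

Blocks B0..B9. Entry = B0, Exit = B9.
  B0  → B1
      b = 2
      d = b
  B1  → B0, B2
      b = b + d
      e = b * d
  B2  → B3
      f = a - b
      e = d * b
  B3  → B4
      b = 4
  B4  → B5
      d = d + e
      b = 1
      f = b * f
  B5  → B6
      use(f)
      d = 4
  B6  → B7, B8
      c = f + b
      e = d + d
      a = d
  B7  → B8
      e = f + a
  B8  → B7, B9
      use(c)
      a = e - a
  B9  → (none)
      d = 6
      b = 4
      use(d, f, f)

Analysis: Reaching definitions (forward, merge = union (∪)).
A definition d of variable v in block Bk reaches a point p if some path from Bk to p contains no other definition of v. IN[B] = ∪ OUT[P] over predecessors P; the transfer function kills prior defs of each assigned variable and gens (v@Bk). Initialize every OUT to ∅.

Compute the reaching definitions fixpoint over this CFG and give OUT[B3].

Answer: {b@B3, d@B0, e@B2, f@B2}

Working:
Fixpoint table:
  B0:   IN={b@B1, d@B0, e@B1}   OUT={b@B0, d@B0, e@B1}
  B1:   IN={b@B0, d@B0, e@B1}   OUT={b@B1, d@B0, e@B1}
  B2:   IN={b@B1, d@B0, e@B1}   OUT={b@B1, d@B0, e@B2, f@B2}
  B3:   IN={b@B1, d@B0, e@B2, f@B2}   OUT={b@B3, d@B0, e@B2, f@B2}
  B4:   IN={b@B3, d@B0, e@B2, f@B2}   OUT={b@B4, d@B4, e@B2, f@B4}
  B5:   IN={b@B4, d@B4, e@B2, f@B4}   OUT={b@B4, d@B5, e@B2, f@B4}
  B6:   IN={b@B4, d@B5, e@B2, f@B4}   OUT={a@B6, b@B4, c@B6, d@B5, e@B6, f@B4}
  B7:   IN={a@B6, a@B8, b@B4, c@B6, d@B5, e@B6, e@B7, f@B4}   OUT={a@B6, a@B8, b@B4, c@B6, d@B5, e@B7, f@B4}
  B8:   IN={a@B6, a@B8, b@B4, c@B6, d@B5, e@B6, e@B7, f@B4}   OUT={a@B8, b@B4, c@B6, d@B5, e@B6, e@B7, f@B4}
  B9:   IN={a@B8, b@B4, c@B6, d@B5, e@B6, e@B7, f@B4}   OUT={a@B8, b@B9, c@B6, d@B9, e@B6, e@B7, f@B4}

Merge at B3: IN[B3] = OUT[B2] = {b@B1, d@B0, e@B2, f@B2}
Applying B3's transfer function to that IN value gives OUT[B3] (row B3 above).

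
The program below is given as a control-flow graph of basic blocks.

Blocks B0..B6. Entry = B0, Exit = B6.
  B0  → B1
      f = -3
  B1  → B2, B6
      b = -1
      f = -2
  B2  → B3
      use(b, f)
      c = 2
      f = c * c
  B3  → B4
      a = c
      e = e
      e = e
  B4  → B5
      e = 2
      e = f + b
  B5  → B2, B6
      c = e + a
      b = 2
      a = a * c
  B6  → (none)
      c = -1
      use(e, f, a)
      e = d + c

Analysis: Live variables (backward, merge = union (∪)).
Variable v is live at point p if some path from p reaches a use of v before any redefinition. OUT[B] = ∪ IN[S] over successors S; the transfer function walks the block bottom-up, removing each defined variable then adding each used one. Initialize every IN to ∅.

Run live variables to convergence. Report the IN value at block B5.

Answer: {a, d, e, f}

Derivation:
Fixpoint table:
  B0:  IN={a, d, e}  OUT={a, d, e}
  B1:  IN={a, d, e}  OUT={a, b, d, e, f}
  B2:  IN={b, d, e, f}  OUT={b, c, d, e, f}
  B3:  IN={b, c, d, e, f}  OUT={a, b, d, f}
  B4:  IN={a, b, d, f}  OUT={a, d, e, f}
  B5:  IN={a, d, e, f}  OUT={a, b, d, e, f}
  B6:  IN={a, d, e, f}  OUT={}

Merge at B5: OUT[B5] = IN[B2] ⊔ IN[B6] = {a, b, d, e, f}
Applying B5's transfer function to that OUT value gives IN[B5] (row B5 above).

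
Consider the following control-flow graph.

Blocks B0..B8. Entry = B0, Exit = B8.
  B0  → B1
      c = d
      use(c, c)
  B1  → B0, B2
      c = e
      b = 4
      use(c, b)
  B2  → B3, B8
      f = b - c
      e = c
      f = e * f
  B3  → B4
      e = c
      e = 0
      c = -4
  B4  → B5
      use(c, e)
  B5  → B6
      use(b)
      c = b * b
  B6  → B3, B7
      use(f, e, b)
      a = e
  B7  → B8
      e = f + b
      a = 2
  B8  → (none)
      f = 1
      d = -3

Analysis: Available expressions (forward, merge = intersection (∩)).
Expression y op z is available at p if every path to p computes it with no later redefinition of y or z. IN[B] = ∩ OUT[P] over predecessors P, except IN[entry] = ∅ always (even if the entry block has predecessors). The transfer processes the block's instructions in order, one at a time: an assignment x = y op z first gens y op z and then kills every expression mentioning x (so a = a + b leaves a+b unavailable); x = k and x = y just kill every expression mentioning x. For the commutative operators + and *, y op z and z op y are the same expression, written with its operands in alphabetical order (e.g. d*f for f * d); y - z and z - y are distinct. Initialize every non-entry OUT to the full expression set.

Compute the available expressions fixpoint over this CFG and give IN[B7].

Converged values:
  B0: | IN={} | OUT={}
  B1: | IN={} | OUT={}
  B2: | IN={} | OUT={b-c}
  B3: | IN={} | OUT={}
  B4: | IN={} | OUT={}
  B5: | IN={} | OUT={b*b}
  B6: | IN={b*b} | OUT={b*b}
  B7: | IN={b*b} | OUT={b*b, b+f}
  B8: | IN={} | OUT={}

Merge at B7: IN[B7] = OUT[B6] = {b*b}

Answer: {b*b}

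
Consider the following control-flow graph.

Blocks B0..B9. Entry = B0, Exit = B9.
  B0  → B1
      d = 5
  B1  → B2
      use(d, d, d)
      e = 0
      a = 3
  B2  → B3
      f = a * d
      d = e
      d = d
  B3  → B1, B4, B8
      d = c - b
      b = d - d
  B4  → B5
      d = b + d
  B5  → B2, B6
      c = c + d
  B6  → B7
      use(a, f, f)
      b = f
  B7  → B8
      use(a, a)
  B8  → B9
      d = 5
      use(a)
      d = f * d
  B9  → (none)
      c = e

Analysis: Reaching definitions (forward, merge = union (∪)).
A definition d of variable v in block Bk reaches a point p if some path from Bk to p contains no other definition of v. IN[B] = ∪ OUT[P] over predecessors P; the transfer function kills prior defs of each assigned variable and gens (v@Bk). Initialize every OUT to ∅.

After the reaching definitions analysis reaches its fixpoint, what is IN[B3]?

Fixpoint table:
  B0: | IN={} | OUT={d@B0}
  B1: | IN={a@B1, b@B3, c@B5, d@B0, d@B3, e@B1, f@B2} | OUT={a@B1, b@B3, c@B5, d@B0, d@B3, e@B1, f@B2}
  B2: | IN={a@B1, b@B3, c@B5, d@B0, d@B3, d@B4, e@B1, f@B2} | OUT={a@B1, b@B3, c@B5, d@B2, e@B1, f@B2}
  B3: | IN={a@B1, b@B3, c@B5, d@B2, e@B1, f@B2} | OUT={a@B1, b@B3, c@B5, d@B3, e@B1, f@B2}
  B4: | IN={a@B1, b@B3, c@B5, d@B3, e@B1, f@B2} | OUT={a@B1, b@B3, c@B5, d@B4, e@B1, f@B2}
  B5: | IN={a@B1, b@B3, c@B5, d@B4, e@B1, f@B2} | OUT={a@B1, b@B3, c@B5, d@B4, e@B1, f@B2}
  B6: | IN={a@B1, b@B3, c@B5, d@B4, e@B1, f@B2} | OUT={a@B1, b@B6, c@B5, d@B4, e@B1, f@B2}
  B7: | IN={a@B1, b@B6, c@B5, d@B4, e@B1, f@B2} | OUT={a@B1, b@B6, c@B5, d@B4, e@B1, f@B2}
  B8: | IN={a@B1, b@B3, b@B6, c@B5, d@B3, d@B4, e@B1, f@B2} | OUT={a@B1, b@B3, b@B6, c@B5, d@B8, e@B1, f@B2}
  B9: | IN={a@B1, b@B3, b@B6, c@B5, d@B8, e@B1, f@B2} | OUT={a@B1, b@B3, b@B6, c@B9, d@B8, e@B1, f@B2}

Merge at B3: IN[B3] = OUT[B2] = {a@B1, b@B3, c@B5, d@B2, e@B1, f@B2}

Answer: {a@B1, b@B3, c@B5, d@B2, e@B1, f@B2}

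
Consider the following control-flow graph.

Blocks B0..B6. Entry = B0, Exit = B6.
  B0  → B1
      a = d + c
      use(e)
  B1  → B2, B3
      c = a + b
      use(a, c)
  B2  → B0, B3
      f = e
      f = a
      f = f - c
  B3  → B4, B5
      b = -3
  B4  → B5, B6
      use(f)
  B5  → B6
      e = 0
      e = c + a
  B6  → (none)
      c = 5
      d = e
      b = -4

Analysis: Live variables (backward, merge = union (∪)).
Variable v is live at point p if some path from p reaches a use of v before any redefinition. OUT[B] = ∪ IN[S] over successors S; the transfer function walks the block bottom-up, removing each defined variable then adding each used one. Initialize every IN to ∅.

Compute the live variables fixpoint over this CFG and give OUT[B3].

Answer: {a, c, e, f}

Working:
Fixpoint table:
  B0:   IN={b, c, d, e, f}   OUT={a, b, d, e, f}
  B1:   IN={a, b, d, e, f}   OUT={a, b, c, d, e, f}
  B2:   IN={a, b, c, d, e}   OUT={a, b, c, d, e, f}
  B3:   IN={a, c, e, f}   OUT={a, c, e, f}
  B4:   IN={a, c, e, f}   OUT={a, c, e}
  B5:   IN={a, c}   OUT={e}
  B6:   IN={e}   OUT={}

Merge at B3: OUT[B3] = IN[B4] ⊔ IN[B5] = {a, c, e, f}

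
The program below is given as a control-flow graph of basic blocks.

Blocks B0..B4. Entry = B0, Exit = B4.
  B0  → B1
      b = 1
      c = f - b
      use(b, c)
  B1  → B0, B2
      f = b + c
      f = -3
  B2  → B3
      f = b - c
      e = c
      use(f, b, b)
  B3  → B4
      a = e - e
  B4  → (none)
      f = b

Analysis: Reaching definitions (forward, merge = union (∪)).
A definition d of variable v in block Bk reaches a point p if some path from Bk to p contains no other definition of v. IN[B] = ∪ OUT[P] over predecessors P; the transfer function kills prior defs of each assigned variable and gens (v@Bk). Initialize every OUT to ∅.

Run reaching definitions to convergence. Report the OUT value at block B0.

Per-block solution:
  B0:  IN={b@B0, c@B0, f@B1}  OUT={b@B0, c@B0, f@B1}
  B1:  IN={b@B0, c@B0, f@B1}  OUT={b@B0, c@B0, f@B1}
  B2:  IN={b@B0, c@B0, f@B1}  OUT={b@B0, c@B0, e@B2, f@B2}
  B3:  IN={b@B0, c@B0, e@B2, f@B2}  OUT={a@B3, b@B0, c@B0, e@B2, f@B2}
  B4:  IN={a@B3, b@B0, c@B0, e@B2, f@B2}  OUT={a@B3, b@B0, c@B0, e@B2, f@B4}

Merge at B0 (entry node, so the boundary value {} is joined with the incoming edge(s)): IN[B0] = {} ⊔ OUT[B1] = {b@B0, c@B0, f@B1}
Applying B0's transfer function to that IN value gives OUT[B0] (row B0 above).

Answer: {b@B0, c@B0, f@B1}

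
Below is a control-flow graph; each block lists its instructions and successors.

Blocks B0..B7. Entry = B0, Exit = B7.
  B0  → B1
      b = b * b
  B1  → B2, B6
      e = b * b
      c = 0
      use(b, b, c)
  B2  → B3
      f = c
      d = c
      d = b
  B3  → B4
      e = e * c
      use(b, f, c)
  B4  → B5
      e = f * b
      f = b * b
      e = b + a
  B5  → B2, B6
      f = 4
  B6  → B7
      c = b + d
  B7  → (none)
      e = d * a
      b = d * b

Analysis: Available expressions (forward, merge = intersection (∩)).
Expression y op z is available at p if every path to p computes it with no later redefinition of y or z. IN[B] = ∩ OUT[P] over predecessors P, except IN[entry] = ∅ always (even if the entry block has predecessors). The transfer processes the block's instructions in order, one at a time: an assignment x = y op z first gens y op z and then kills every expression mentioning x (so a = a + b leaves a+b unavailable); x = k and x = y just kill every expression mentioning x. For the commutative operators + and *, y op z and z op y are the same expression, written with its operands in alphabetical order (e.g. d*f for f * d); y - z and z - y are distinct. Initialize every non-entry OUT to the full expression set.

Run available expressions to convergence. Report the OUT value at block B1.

Answer: {b*b}

Working:
Converged values:
  B0:   IN={}   OUT={}
  B1:   IN={}   OUT={b*b}
  B2:   IN={b*b}   OUT={b*b}
  B3:   IN={b*b}   OUT={b*b}
  B4:   IN={b*b}   OUT={a+b, b*b}
  B5:   IN={a+b, b*b}   OUT={a+b, b*b}
  B6:   IN={b*b}   OUT={b*b, b+d}
  B7:   IN={b*b, b+d}   OUT={a*d}

Merge at B1: IN[B1] = OUT[B0] = {}
Applying B1's transfer function to that IN value gives OUT[B1] (row B1 above).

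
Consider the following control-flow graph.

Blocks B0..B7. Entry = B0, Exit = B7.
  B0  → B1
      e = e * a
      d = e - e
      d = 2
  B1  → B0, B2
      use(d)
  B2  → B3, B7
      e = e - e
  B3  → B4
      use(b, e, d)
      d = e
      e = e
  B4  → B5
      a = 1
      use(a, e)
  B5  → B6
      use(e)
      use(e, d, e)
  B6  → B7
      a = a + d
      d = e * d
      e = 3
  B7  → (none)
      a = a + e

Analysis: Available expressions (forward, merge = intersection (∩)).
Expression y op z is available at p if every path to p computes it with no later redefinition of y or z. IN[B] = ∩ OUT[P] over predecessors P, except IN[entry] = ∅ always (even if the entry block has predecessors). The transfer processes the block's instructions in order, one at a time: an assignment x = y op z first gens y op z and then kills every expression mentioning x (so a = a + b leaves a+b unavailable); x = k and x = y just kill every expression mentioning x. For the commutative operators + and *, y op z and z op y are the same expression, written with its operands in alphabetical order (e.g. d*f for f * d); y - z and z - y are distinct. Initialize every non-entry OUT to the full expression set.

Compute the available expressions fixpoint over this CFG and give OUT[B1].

Per-block solution:
  B0:  IN={}  OUT={e-e}
  B1:  IN={e-e}  OUT={e-e}
  B2:  IN={e-e}  OUT={}
  B3:  IN={}  OUT={}
  B4:  IN={}  OUT={}
  B5:  IN={}  OUT={}
  B6:  IN={}  OUT={}
  B7:  IN={}  OUT={}

Merge at B1: IN[B1] = OUT[B0] = {e-e}
Applying B1's transfer function to that IN value gives OUT[B1] (row B1 above).

Answer: {e-e}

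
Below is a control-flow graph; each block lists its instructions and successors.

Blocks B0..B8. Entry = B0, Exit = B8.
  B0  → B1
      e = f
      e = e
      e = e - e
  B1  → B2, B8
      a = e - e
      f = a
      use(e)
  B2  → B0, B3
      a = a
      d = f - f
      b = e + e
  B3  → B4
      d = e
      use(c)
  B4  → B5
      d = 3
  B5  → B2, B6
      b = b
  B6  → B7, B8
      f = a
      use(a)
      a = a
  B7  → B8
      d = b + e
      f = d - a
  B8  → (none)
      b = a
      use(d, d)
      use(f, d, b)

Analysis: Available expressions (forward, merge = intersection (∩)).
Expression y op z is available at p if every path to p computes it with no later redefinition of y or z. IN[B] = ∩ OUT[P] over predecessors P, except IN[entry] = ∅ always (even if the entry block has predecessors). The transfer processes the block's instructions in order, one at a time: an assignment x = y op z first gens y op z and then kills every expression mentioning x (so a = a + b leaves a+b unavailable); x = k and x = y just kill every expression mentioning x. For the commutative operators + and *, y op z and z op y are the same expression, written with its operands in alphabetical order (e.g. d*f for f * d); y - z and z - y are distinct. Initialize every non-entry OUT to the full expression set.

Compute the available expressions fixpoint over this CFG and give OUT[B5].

Answer: {e+e, e-e, f-f}

Trace:
Fixpoint table:
  B0:  IN={}  OUT={}
  B1:  IN={}  OUT={e-e}
  B2:  IN={e-e}  OUT={e+e, e-e, f-f}
  B3:  IN={e+e, e-e, f-f}  OUT={e+e, e-e, f-f}
  B4:  IN={e+e, e-e, f-f}  OUT={e+e, e-e, f-f}
  B5:  IN={e+e, e-e, f-f}  OUT={e+e, e-e, f-f}
  B6:  IN={e+e, e-e, f-f}  OUT={e+e, e-e}
  B7:  IN={e+e, e-e}  OUT={b+e, d-a, e+e, e-e}
  B8:  IN={e-e}  OUT={e-e}

Merge at B5: IN[B5] = OUT[B4] = {e+e, e-e, f-f}
Applying B5's transfer function to that IN value gives OUT[B5] (row B5 above).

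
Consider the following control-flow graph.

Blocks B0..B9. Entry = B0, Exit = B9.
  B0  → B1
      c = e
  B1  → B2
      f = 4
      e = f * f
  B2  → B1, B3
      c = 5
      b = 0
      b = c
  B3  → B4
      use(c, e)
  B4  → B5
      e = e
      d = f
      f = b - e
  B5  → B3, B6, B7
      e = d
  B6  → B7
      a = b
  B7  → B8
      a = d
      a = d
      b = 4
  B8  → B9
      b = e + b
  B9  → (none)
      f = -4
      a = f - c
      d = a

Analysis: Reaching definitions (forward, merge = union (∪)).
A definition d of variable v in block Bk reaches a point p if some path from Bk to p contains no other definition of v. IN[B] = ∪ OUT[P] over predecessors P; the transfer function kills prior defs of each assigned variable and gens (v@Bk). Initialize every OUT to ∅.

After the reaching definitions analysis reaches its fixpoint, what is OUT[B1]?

Fixpoint table:
  B0:  IN={}  OUT={c@B0}
  B1:  IN={b@B2, c@B0, c@B2, e@B1, f@B1}  OUT={b@B2, c@B0, c@B2, e@B1, f@B1}
  B2:  IN={b@B2, c@B0, c@B2, e@B1, f@B1}  OUT={b@B2, c@B2, e@B1, f@B1}
  B3:  IN={b@B2, c@B2, d@B4, e@B1, e@B5, f@B1, f@B4}  OUT={b@B2, c@B2, d@B4, e@B1, e@B5, f@B1, f@B4}
  B4:  IN={b@B2, c@B2, d@B4, e@B1, e@B5, f@B1, f@B4}  OUT={b@B2, c@B2, d@B4, e@B4, f@B4}
  B5:  IN={b@B2, c@B2, d@B4, e@B4, f@B4}  OUT={b@B2, c@B2, d@B4, e@B5, f@B4}
  B6:  IN={b@B2, c@B2, d@B4, e@B5, f@B4}  OUT={a@B6, b@B2, c@B2, d@B4, e@B5, f@B4}
  B7:  IN={a@B6, b@B2, c@B2, d@B4, e@B5, f@B4}  OUT={a@B7, b@B7, c@B2, d@B4, e@B5, f@B4}
  B8:  IN={a@B7, b@B7, c@B2, d@B4, e@B5, f@B4}  OUT={a@B7, b@B8, c@B2, d@B4, e@B5, f@B4}
  B9:  IN={a@B7, b@B8, c@B2, d@B4, e@B5, f@B4}  OUT={a@B9, b@B8, c@B2, d@B9, e@B5, f@B9}

Merge at B1: IN[B1] = OUT[B0] ⊔ OUT[B2] = {b@B2, c@B0, c@B2, e@B1, f@B1}
Applying B1's transfer function to that IN value gives OUT[B1] (row B1 above).

Answer: {b@B2, c@B0, c@B2, e@B1, f@B1}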